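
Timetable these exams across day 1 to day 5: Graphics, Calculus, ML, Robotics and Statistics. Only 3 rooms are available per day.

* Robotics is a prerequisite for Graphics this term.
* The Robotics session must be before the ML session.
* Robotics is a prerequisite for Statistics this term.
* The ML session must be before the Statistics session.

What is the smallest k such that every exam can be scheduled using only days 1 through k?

The precedence chain requires at least 3 distinct days.
With at most 3 per day and 5 exams, at least 2 days are needed.
3 works (last occupied day: day 3): for example Graphics=day 2, Robotics=day 1, ML=day 2, Calculus=day 1, Statistics=day 3.

3 days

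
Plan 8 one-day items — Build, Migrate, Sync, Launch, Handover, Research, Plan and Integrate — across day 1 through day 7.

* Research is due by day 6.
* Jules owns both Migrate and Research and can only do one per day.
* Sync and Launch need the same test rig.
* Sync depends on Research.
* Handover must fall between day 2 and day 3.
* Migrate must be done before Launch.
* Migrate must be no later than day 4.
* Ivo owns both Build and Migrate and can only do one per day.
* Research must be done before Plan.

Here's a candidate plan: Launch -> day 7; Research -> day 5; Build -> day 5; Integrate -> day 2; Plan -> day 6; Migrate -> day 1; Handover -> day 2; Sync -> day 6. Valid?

Valid

Research is due by day 6 — holds.
Research must be done before Plan — holds.
Sync and Launch need the same test rig — holds.
Sync depends on Research — holds.
Jules owns both Migrate and Research and can only do one per day — holds.
Migrate must be no later than day 4 — holds.
Migrate must be done before Launch — holds.
Handover must fall between day 2 and day 3 — holds.
Ivo owns both Build and Migrate and can only do one per day — holds.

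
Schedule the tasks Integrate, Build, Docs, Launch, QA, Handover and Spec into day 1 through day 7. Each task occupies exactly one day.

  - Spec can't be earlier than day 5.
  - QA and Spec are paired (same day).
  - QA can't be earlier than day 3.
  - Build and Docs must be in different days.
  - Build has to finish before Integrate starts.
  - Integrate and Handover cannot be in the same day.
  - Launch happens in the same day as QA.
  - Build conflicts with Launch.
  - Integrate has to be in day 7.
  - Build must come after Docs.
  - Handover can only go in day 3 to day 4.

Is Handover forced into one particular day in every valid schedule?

Handover can be day 3 (e.g. Docs=day 1; QA=day 5; Integrate=day 7; Build=day 2; Spec=day 5; Handover=day 3; Launch=day 5) or day 4 (e.g. Launch in day 5, Docs in day 1, Integrate in day 7, Handover in day 4, Build in day 2, Spec in day 5, QA in day 5).

No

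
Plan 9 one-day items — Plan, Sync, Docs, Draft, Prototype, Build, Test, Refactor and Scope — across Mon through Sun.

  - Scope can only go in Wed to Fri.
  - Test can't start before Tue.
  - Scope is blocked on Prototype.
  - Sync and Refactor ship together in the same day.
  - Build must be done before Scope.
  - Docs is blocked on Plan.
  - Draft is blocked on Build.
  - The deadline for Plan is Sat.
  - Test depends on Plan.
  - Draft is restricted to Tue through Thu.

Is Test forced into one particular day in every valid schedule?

No

Test can be Tue (e.g. Refactor -> Mon, Build -> Mon, Prototype -> Mon, Scope -> Wed, Test -> Tue, Sync -> Mon, Draft -> Tue, Docs -> Tue, Plan -> Mon) or Wed (e.g. Plan=Mon, Refactor=Mon, Test=Wed, Build=Mon, Draft=Tue, Sync=Mon, Prototype=Mon, Scope=Wed, Docs=Tue).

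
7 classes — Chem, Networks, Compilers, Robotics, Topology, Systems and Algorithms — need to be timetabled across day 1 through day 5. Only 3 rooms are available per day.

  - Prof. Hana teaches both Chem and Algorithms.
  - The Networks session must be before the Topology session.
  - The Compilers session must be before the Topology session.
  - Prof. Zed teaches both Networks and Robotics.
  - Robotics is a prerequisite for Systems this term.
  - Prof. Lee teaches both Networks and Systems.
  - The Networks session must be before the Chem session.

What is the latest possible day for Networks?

day 4

Downstream work caps Networks at day 4.
Networks at day 4 is achievable: Networks=day 4; Chem=day 5; Robotics=day 1; Systems=day 2; Compilers=day 1; Algorithms=day 1; Topology=day 5.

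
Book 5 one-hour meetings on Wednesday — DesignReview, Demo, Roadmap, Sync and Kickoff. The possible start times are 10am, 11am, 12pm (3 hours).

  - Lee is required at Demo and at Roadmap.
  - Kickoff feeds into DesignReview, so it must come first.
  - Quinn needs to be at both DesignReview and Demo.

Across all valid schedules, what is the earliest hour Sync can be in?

10am

Sync at 10am is achievable: Demo=10am; DesignReview=11am; Sync=10am; Roadmap=11am; Kickoff=10am.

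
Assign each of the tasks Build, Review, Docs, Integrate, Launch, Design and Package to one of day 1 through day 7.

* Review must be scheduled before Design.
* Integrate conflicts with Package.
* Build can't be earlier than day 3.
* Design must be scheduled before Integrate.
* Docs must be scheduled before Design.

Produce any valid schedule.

Build=day 3, Design=day 2, Integrate=day 3, Launch=day 1, Package=day 1, Review=day 1, Docs=day 1

Checking: Review(day 1) before Design(day 2); Design(day 2) before Integrate(day 3); Docs(day 1) before Design(day 2); Integrate(day 3) != Package(day 1); Build=day 3 in [day 3,day 7].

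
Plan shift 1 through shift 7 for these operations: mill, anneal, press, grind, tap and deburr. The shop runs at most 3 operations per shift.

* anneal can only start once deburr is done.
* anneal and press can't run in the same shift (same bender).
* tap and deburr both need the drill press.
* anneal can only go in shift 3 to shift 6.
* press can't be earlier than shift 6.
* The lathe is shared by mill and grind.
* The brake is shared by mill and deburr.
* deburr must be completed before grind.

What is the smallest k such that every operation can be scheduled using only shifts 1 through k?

The precedence chain requires at least 2 distinct shifts.
With at most 3 per shift and 6 operations, at least 2 shifts are needed.
press can't be placed before shift 6, so the schedule must run through at least shift 6.
6 works (last occupied shift: shift 6): for example mill in shift 3, deburr in shift 1, tap in shift 2, anneal in shift 3, grind in shift 2, press in shift 6.

6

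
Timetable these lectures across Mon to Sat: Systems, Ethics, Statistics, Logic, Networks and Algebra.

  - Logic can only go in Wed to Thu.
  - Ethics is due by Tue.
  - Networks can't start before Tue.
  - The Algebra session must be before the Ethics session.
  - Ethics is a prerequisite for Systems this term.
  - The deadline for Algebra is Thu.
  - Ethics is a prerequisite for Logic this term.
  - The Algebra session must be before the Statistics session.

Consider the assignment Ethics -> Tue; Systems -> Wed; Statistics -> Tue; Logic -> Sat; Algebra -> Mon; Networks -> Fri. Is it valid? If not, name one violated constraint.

The deadline for Algebra is Thu — holds.
The Algebra session must be before the Statistics session — holds.
Ethics is a prerequisite for Logic this term — holds.
Ethics is due by Tue — holds.
Logic can only go in Wed to Thu — violated.
The Algebra session must be before the Ethics session — holds.
Ethics is a prerequisite for Systems this term — holds.
Networks can't start before Tue — holds.

No — it violates: Logic can only go in Wed to Thu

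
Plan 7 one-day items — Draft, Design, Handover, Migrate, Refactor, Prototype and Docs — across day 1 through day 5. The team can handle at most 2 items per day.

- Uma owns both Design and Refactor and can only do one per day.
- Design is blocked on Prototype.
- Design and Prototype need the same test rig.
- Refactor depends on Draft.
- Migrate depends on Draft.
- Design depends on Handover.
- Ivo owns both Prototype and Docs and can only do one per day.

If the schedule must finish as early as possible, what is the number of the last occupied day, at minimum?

The precedence chain requires at least 2 distinct days.
With at most 2 per day and 7 work items, at least 4 days are needed.
4 works (last occupied day: day 4): for example Prototype in day 2, Handover in day 1, Refactor in day 4, Design in day 3, Migrate in day 2, Draft in day 1, Docs in day 3.

4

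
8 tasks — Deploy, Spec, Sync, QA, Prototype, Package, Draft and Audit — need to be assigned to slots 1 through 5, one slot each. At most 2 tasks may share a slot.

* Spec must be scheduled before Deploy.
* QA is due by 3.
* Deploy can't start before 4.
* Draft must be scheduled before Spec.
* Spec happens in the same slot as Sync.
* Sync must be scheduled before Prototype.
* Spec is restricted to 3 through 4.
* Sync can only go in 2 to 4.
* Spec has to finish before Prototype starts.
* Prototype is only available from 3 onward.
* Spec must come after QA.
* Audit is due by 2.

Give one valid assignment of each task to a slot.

Sync in 3; Spec in 3; Prototype in 4; QA in 1; Deploy in 4; Audit in 1; Package in 2; Draft in 2

Checking: Spec(3) before Prototype(4); Sync(3) before Prototype(4); QA(1) before Spec(3); Spec(3) before Deploy(4); Draft(2) before Spec(3); Spec = Sync = 3; Prototype=4 in [3,5]; QA=1 in [1,3]; Audit=1 in [1,2]; Spec=3 in [3,4]; Deploy=4 in [4,5]; Sync=3 in [2,4]; max 2 per slot (cap 2).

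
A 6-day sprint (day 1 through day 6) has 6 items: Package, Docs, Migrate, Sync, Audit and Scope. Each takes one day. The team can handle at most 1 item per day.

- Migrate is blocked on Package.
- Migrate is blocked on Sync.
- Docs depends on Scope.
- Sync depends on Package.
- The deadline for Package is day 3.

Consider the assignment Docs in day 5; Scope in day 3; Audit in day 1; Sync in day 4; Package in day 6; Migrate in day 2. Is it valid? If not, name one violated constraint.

No. Migrate is blocked on Package is not satisfied.

The deadline for Package is day 3 — violated.
Sync depends on Package — violated.
Docs depends on Scope — holds.
The team can handle at most 1 item per day — holds.
Migrate is blocked on Package — violated.
Migrate is blocked on Sync — violated.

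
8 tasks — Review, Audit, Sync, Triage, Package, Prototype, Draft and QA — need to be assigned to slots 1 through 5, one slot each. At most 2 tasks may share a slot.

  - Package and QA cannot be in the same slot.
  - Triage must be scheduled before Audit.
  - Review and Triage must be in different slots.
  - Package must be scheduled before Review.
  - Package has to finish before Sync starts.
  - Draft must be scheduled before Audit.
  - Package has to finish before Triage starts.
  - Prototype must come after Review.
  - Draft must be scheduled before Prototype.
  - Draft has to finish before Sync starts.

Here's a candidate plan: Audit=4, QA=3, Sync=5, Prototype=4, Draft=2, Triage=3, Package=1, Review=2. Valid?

Yes

Draft has to finish before Sync starts — holds.
Package must be scheduled before Review — holds.
Package and QA cannot be in the same slot — holds.
Draft must be scheduled before Prototype — holds.
Review and Triage must be in different slots — holds.
Prototype must come after Review — holds.
Draft must be scheduled before Audit — holds.
Package has to finish before Triage starts — holds.
Package has to finish before Sync starts — holds.
At most 2 tasks may share a slot — holds.
Triage must be scheduled before Audit — holds.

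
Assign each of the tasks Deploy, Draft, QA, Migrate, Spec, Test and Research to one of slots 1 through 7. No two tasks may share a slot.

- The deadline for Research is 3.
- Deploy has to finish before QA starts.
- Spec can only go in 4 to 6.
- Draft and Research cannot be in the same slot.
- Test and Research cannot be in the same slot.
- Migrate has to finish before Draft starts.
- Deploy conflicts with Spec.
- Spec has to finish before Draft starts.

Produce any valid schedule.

Test=7, Spec=4, QA=6, Draft=5, Migrate=3, Deploy=2, Research=1

Checking: Migrate(3) before Draft(5); Spec(4) before Draft(5); Deploy(2) before QA(6); Test(7) != Research(1); Deploy(2) != Spec(4); Draft(5) != Research(1); Spec=4 in [4,6]; Research=1 in [1,3]; max 1 per slot (cap 1).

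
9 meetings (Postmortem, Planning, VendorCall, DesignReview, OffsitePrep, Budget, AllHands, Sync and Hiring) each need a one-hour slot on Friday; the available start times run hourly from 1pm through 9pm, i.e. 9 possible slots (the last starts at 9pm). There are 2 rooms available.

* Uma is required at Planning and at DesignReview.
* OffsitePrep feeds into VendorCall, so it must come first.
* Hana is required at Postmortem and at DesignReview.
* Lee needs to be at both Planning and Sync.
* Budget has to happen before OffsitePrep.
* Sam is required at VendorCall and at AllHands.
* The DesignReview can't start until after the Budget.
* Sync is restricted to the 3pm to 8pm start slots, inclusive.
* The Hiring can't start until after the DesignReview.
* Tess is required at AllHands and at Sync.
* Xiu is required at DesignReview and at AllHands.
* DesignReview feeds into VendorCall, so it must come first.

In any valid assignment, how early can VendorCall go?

3pm

Precedence pushes VendorCall to at least 3pm.
VendorCall at 3pm is achievable: Planning -> 4pm, Postmortem -> 1pm, Sync -> 3pm, Hiring -> 4pm, DesignReview -> 2pm, OffsitePrep -> 2pm, VendorCall -> 3pm, Budget -> 1pm, AllHands -> 5pm.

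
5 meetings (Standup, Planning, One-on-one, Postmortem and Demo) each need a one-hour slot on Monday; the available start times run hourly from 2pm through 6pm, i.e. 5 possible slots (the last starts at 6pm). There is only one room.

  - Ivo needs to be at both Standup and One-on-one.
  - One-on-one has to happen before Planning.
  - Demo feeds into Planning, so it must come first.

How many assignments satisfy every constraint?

Splitting on Standup: it can be 2pm (8), 3pm (8), 4pm (8), 5pm (8), 6pm (8). Listing each branch's schedules as (Planning, One-on-one, Postmortem, Demo):
Standup=2pm: (5pm,3pm,6pm,4pm) (5pm,4pm,6pm,3pm) (6pm,3pm,4pm,5pm) (6pm,3pm,5pm,4pm) (6pm,4pm,3pm,5pm) (6pm,4pm,5pm,3pm) (6pm,5pm,3pm,4pm) (6pm,5pm,4pm,3pm) — 8.
Standup=3pm: (5pm,2pm,6pm,4pm) (5pm,4pm,6pm,2pm) (6pm,2pm,4pm,5pm) (6pm,2pm,5pm,4pm) (6pm,4pm,2pm,5pm) (6pm,4pm,5pm,2pm) (6pm,5pm,2pm,4pm) (6pm,5pm,4pm,2pm) — 8.
Standup=4pm: (5pm,2pm,6pm,3pm) (5pm,3pm,6pm,2pm) (6pm,2pm,3pm,5pm) (6pm,2pm,5pm,3pm) (6pm,3pm,2pm,5pm) (6pm,3pm,5pm,2pm) (6pm,5pm,2pm,3pm) (6pm,5pm,3pm,2pm) — 8.
Standup=5pm: (4pm,2pm,6pm,3pm) (4pm,3pm,6pm,2pm) (6pm,2pm,3pm,4pm) (6pm,2pm,4pm,3pm) (6pm,3pm,2pm,4pm) (6pm,3pm,4pm,2pm) (6pm,4pm,2pm,3pm) (6pm,4pm,3pm,2pm) — 8.
Standup=6pm: (4pm,2pm,5pm,3pm) (4pm,3pm,5pm,2pm) (5pm,2pm,3pm,4pm) (5pm,2pm,4pm,3pm) (5pm,3pm,2pm,4pm) (5pm,3pm,4pm,2pm) (5pm,4pm,2pm,3pm) (5pm,4pm,3pm,2pm) — 8.
Summing: 8 + 8 + 8 + 8 + 8 = 40.

40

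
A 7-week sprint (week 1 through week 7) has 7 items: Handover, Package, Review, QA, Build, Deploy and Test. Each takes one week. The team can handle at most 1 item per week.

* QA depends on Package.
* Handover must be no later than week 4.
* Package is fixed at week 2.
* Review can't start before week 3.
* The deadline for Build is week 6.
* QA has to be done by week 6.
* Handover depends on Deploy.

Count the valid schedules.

30

Splitting on Handover: it can be week 3 (12), week 4 (18). Listing each branch's schedules as (Package, Review, QA, Build, Deploy, Test) by week number:
Handover=week 3: (2,4,5,6,1,7) (2,4,6,5,1,7) (2,5,4,6,1,7) (2,5,6,4,1,7) (2,6,4,5,1,7) (2,6,5,4,1,7) (2,7,4,5,1,6) (2,7,4,6,1,5) (2,7,5,4,1,6) (2,7,5,6,1,4) (2,7,6,4,1,5) (2,7,6,5,1,4) — 12.
Handover=week 4: (2,3,5,6,1,7) (2,3,6,5,1,7) (2,5,3,6,1,7) (2,5,6,1,3,7) (2,5,6,3,1,7) (2,6,3,5,1,7) (2,6,5,1,3,7) (2,6,5,3,1,7) (2,7,3,5,1,6) (2,7,3,6,1,5) (2,7,5,1,3,6) (2,7,5,3,1,6) (2,7,5,6,1,3) (2,7,5,6,3,1) (2,7,6,1,3,5) (2,7,6,3,1,5) (2,7,6,5,1,3) (2,7,6,5,3,1) — 18.
Summing: 12 + 18 = 30.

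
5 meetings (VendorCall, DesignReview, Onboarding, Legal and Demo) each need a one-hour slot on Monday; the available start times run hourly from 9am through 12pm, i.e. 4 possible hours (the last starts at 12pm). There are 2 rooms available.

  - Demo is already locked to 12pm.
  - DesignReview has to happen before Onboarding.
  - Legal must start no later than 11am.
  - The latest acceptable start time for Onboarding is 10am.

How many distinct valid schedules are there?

Splitting on VendorCall: it can be 9am (2), 10am (2), 11am (3), 12pm (3). Listing each branch's schedules as (DesignReview, Onboarding, Legal, Demo):
VendorCall=9am: (9am,10am,10am,12pm) (9am,10am,11am,12pm) — 2.
VendorCall=10am: (9am,10am,9am,12pm) (9am,10am,11am,12pm) — 2.
VendorCall=11am: (9am,10am,9am,12pm) (9am,10am,10am,12pm) (9am,10am,11am,12pm) — 3.
VendorCall=12pm: (9am,10am,9am,12pm) (9am,10am,10am,12pm) (9am,10am,11am,12pm) — 3.
Summing: 2 + 2 + 3 + 3 = 10.

10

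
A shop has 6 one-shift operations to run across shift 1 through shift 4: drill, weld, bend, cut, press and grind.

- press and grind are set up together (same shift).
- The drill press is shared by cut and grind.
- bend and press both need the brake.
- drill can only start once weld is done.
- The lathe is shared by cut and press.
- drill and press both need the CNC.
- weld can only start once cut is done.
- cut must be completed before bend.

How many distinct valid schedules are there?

Splitting on drill: it can be shift 3 (4), shift 4 (11). Listing each branch's schedules as (weld, bend, cut, press, grind) by shift number:
drill=shift 3: (2,2,1,4,4) (2,3,1,2,2) (2,3,1,4,4) (2,4,1,2,2) — 4.
drill=shift 4: (2,2,1,3,3) (2,3,1,2,2) (2,4,1,2,2) (2,4,1,3,3) (3,2,1,3,3) (3,3,1,2,2) (3,3,2,1,1) (3,4,1,2,2) (3,4,1,3,3) (3,4,2,1,1) (3,4,2,3,3) — 11.
Summing: 4 + 11 = 15.

15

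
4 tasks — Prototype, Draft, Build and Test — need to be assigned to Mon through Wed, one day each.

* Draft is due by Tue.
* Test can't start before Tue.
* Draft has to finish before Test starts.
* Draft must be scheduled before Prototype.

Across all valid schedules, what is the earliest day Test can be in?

Test is available from Tue.
Test at Tue is achievable: Build -> Mon, Prototype -> Tue, Draft -> Mon, Test -> Tue.

Tue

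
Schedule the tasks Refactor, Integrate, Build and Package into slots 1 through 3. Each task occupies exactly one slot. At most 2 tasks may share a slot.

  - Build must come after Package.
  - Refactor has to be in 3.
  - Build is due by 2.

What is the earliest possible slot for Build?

Precedence pushes Build to at least 2; Build's own window allows nothing later than 2.
Build at 2 is achievable: Integrate in 1, Refactor in 3, Package in 1, Build in 2.

2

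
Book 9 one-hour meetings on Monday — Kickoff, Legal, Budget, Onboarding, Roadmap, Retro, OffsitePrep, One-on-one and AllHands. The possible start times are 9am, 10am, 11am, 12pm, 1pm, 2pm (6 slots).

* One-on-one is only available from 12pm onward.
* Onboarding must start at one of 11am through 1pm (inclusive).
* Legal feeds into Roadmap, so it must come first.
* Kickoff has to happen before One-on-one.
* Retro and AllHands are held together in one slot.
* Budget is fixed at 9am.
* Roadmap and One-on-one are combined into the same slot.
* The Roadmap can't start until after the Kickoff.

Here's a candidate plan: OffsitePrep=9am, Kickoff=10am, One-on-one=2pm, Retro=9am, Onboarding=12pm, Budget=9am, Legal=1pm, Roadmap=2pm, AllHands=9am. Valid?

Onboarding must start at one of 11am through 1pm (inclusive) — holds.
Budget is fixed at 9am — holds.
Retro and AllHands are held together in one slot — holds.
Legal feeds into Roadmap, so it must come first — holds.
One-on-one is only available from 12pm onward — holds.
Roadmap and One-on-one are combined into the same slot — holds.
Kickoff has to happen before One-on-one — holds.
The Roadmap can't start until after the Kickoff — holds.

Valid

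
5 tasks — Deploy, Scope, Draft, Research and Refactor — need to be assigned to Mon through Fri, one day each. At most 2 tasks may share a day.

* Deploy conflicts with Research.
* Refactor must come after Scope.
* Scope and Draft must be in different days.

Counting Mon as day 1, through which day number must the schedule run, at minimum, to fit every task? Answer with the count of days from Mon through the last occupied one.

The precedence chain requires at least 2 distinct days.
With at most 2 per day and 5 tasks, at least 3 days are needed.
3 works (last occupied day: Wed): for example Refactor in Tue, Research in Wed, Draft in Tue, Scope in Mon, Deploy in Mon.

3 days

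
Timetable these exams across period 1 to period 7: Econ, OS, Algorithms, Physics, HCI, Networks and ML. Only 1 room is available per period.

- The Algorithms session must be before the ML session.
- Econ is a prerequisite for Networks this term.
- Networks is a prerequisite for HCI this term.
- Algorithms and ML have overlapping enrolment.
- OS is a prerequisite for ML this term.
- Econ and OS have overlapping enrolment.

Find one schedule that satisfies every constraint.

ML -> period 5; OS -> period 3; Physics -> period 7; Networks -> period 2; Algorithms -> period 4; Econ -> period 1; HCI -> period 6

Checking: Algorithms(period 4) before ML(period 5); Econ(period 1) before Networks(period 2); OS(period 3) before ML(period 5); Networks(period 2) before HCI(period 6); Algorithms(period 4) != ML(period 5); Econ(period 1) != OS(period 3); max 1 per period (cap 1).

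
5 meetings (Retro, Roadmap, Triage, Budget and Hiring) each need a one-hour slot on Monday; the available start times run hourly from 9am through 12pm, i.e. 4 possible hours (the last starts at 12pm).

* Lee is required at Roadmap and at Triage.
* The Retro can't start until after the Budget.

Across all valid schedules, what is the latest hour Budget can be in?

11am

Downstream work caps Budget at 11am.
Budget at 11am is achievable: Budget -> 11am, Triage -> 10am, Retro -> 12pm, Roadmap -> 9am, Hiring -> 9am.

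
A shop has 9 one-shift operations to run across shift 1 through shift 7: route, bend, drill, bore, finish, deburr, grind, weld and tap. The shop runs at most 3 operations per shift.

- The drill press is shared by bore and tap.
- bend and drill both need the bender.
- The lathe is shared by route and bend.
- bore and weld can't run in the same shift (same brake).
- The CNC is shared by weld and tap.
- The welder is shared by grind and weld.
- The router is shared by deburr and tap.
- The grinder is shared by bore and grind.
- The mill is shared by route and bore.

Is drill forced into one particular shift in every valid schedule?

drill can be shift 1 (e.g. tap -> shift 3, grind -> shift 3, finish -> shift 1, deburr -> shift 2, route -> shift 1, drill -> shift 1, bend -> shift 2, weld -> shift 4, bore -> shift 2) or shift 2 (e.g. route=shift 1; finish=shift 1; bore=shift 2; weld=shift 4; grind=shift 3; bend=shift 3; drill=shift 2; deburr=shift 1; tap=shift 3).

No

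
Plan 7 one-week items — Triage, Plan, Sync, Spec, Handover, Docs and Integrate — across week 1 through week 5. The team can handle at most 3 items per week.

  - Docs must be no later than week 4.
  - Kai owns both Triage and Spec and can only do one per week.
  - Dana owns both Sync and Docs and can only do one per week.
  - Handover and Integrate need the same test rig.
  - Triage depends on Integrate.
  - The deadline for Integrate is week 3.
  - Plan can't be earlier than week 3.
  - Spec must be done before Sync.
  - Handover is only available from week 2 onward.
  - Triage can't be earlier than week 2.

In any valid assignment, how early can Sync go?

Precedence pushes Sync to at least week 2.
Sync at week 2 is achievable: Docs in week 1; Plan in week 3; Integrate in week 1; Triage in week 2; Sync in week 2; Spec in week 1; Handover in week 2.

week 2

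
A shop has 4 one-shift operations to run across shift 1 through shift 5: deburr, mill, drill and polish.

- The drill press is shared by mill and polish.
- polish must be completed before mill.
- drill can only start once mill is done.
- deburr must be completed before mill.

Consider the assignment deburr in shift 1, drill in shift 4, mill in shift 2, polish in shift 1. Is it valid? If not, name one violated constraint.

deburr must be completed before mill — holds.
The drill press is shared by mill and polish — holds.
polish must be completed before mill — holds.
drill can only start once mill is done — holds.

Yes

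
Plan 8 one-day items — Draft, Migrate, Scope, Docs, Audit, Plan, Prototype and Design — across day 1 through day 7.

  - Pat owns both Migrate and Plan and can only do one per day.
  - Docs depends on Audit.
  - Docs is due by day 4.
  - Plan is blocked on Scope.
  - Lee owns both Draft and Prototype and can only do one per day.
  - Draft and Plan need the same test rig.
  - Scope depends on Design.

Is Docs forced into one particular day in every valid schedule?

No

Docs can be day 2 (e.g. Migrate in day 1; Docs in day 2; Scope in day 2; Draft in day 1; Audit in day 1; Design in day 1; Prototype in day 2; Plan in day 3) or day 3 (e.g. Scope -> day 2; Docs -> day 3; Draft -> day 1; Prototype -> day 2; Design -> day 1; Audit -> day 1; Migrate -> day 1; Plan -> day 3).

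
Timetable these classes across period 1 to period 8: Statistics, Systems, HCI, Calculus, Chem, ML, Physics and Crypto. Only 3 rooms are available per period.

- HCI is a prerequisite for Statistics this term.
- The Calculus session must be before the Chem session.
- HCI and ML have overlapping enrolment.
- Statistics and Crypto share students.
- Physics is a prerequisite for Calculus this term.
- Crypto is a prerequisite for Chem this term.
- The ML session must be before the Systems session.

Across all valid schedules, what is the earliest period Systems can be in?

period 2

Precedence pushes Systems to at least period 2.
Systems at period 2 is achievable: ML=period 1, Physics=period 1, Systems=period 2, Statistics=period 3, Calculus=period 2, Crypto=period 1, HCI=period 2, Chem=period 3.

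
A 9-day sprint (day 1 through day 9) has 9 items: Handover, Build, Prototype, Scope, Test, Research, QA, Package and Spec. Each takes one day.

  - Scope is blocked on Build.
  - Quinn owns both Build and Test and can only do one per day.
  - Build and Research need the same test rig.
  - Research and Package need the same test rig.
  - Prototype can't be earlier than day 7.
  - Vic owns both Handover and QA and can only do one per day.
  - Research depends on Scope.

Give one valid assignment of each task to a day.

Spec -> day 1, Scope -> day 2, Build -> day 1, Package -> day 1, QA -> day 2, Handover -> day 1, Research -> day 3, Test -> day 2, Prototype -> day 7

Checking: Build(day 1) before Scope(day 2); Scope(day 2) before Research(day 3); Build(day 1) != Test(day 2); Handover(day 1) != QA(day 2); Build(day 1) != Research(day 3); Research(day 3) != Package(day 1); Prototype=day 7 in [day 7,day 9].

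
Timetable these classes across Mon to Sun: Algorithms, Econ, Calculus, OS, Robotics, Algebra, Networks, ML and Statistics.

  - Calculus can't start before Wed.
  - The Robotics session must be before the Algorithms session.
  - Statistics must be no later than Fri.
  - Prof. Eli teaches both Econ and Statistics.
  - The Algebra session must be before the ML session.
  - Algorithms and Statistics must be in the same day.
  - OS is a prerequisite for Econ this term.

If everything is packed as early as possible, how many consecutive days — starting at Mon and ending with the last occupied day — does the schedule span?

The precedence chain requires at least 2 distinct days.
Calculus can't be placed before Wed — that is day 3 counting from Mon — so the schedule must run through at least 3 days.
3 works (last occupied day: Wed): for example Statistics=Tue, OS=Mon, ML=Tue, Networks=Mon, Econ=Wed, Robotics=Mon, Algebra=Mon, Calculus=Wed, Algorithms=Tue.

3 days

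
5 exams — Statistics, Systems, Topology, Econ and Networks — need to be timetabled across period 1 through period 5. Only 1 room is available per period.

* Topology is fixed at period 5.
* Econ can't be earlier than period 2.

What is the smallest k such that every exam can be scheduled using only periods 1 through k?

With at most 1 per period and 5 exams, at least 5 periods are needed.
Topology can't be placed before period 5, so the schedule must run through at least period 5.
5 works (last occupied period: period 5): for example Econ in period 2, Statistics in period 1, Networks in period 4, Topology in period 5, Systems in period 3.

5 periods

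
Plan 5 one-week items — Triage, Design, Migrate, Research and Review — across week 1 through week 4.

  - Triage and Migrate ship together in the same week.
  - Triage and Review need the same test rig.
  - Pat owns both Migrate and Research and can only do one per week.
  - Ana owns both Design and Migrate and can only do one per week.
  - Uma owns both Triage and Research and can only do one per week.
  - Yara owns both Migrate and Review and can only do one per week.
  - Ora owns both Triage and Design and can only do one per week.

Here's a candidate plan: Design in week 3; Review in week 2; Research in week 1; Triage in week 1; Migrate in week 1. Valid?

No — it violates: Uma owns both Triage and Research and can only do one per week

Pat owns both Migrate and Research and can only do one per week — violated.
Yara owns both Migrate and Review and can only do one per week — holds.
Ana owns both Design and Migrate and can only do one per week — holds.
Uma owns both Triage and Research and can only do one per week — violated.
Triage and Migrate ship together in the same week — holds.
Triage and Review need the same test rig — holds.
Ora owns both Triage and Design and can only do one per week — holds.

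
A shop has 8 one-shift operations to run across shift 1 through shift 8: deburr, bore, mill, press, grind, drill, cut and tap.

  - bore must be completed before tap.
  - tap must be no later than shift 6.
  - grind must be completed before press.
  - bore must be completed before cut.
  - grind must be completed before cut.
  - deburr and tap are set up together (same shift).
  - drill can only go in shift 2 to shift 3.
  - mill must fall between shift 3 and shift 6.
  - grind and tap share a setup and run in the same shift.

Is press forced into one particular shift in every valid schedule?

press can be shift 3 (e.g. drill in shift 2, press in shift 3, tap in shift 2, bore in shift 1, cut in shift 3, deburr in shift 2, grind in shift 2, mill in shift 3) or shift 4 (e.g. mill -> shift 3; deburr -> shift 2; cut -> shift 3; tap -> shift 2; grind -> shift 2; drill -> shift 2; press -> shift 4; bore -> shift 1).

No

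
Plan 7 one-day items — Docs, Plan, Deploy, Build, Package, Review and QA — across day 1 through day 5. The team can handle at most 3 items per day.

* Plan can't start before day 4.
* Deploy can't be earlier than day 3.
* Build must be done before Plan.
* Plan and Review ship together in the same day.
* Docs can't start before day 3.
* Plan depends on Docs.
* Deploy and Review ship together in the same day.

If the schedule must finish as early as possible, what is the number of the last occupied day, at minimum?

The precedence chain requires at least 2 distinct days.
With at most 3 per day and 7 tasks, at least 3 days are needed.
Plan can't be placed before day 4, so the schedule must run through at least day 4.
4 works (last occupied day: day 4): for example Build=day 1, Docs=day 3, Deploy=day 4, Review=day 4, Plan=day 4, QA=day 1, Package=day 1.

day 4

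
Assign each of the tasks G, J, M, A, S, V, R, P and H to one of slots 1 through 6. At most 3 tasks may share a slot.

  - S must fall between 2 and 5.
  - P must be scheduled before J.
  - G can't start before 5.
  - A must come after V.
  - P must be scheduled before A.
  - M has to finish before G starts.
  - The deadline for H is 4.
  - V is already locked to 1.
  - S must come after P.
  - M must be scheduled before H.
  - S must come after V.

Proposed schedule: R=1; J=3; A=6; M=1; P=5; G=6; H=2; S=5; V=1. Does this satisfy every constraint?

Invalid. P must be scheduled before J.

A must come after V — holds.
P must be scheduled before A — holds.
S must fall between 2 and 5 — holds.
G can't start before 5 — holds.
P must be scheduled before J — violated.
The deadline for H is 4 — holds.
V is already locked to 1 — holds.
M has to finish before G starts — holds.
S must come after P — violated.
At most 3 tasks may share a slot — holds.
M must be scheduled before H — holds.
S must come after V — holds.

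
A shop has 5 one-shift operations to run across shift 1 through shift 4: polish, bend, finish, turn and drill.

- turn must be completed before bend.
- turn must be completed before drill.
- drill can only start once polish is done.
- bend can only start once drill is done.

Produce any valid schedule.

turn in shift 1, polish in shift 1, drill in shift 2, finish in shift 1, bend in shift 3

Checking: drill(shift 2) before bend(shift 3); turn(shift 1) before bend(shift 3); polish(shift 1) before drill(shift 2); turn(shift 1) before drill(shift 2).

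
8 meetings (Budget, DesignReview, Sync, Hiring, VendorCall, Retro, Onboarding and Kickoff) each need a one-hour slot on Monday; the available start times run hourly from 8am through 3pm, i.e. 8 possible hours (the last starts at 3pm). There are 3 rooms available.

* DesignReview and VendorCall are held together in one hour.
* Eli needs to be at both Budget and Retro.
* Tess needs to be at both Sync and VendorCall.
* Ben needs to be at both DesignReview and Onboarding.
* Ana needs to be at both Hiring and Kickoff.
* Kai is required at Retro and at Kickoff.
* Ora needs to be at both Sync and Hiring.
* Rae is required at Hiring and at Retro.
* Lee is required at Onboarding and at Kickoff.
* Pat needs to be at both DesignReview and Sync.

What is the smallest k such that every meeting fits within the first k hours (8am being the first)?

With at most 3 per hour and 8 meetings, at least 3 hours are needed.
3 works (last occupied hour: 10am): for example VendorCall in 9am; Retro in 10am; Hiring in 9am; Kickoff in 8am; Onboarding in 10am; DesignReview in 9am; Sync in 8am; Budget in 8am.

3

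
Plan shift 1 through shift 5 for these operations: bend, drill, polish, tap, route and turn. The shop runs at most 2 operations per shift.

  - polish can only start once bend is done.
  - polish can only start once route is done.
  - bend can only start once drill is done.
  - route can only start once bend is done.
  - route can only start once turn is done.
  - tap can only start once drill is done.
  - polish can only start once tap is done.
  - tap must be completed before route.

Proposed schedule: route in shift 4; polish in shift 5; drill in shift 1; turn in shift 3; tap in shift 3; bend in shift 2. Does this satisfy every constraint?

Valid

polish can only start once route is done — holds.
route can only start once bend is done — holds.
polish can only start once bend is done — holds.
tap must be completed before route — holds.
route can only start once turn is done — holds.
polish can only start once tap is done — holds.
The shop runs at most 2 operations per shift — holds.
bend can only start once drill is done — holds.
tap can only start once drill is done — holds.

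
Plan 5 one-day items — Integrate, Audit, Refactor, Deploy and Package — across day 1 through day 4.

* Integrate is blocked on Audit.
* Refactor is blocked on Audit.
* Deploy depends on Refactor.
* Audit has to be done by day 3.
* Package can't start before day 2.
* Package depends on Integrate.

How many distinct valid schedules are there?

Splitting on Integrate: it can be day 2 (6), day 3 (4). Listing each branch's schedules as (Audit, Refactor, Deploy, Package) by day number:
Integrate=day 2: (1,2,3,3) (1,2,3,4) (1,2,4,3) (1,2,4,4) (1,3,4,3) (1,3,4,4) — 6.
Integrate=day 3: (1,2,3,4) (1,2,4,4) (1,3,4,4) (2,3,4,4) — 4.
Summing: 6 + 4 = 10.

10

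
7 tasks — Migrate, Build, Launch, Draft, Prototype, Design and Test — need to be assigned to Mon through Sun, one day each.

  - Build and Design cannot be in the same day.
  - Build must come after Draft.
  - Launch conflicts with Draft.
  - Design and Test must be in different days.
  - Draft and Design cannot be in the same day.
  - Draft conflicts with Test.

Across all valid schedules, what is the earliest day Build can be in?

Tue

Precedence pushes Build to at least Tue.
Build at Tue is achievable: Build in Tue, Prototype in Mon, Test in Tue, Migrate in Mon, Draft in Mon, Design in Wed, Launch in Tue.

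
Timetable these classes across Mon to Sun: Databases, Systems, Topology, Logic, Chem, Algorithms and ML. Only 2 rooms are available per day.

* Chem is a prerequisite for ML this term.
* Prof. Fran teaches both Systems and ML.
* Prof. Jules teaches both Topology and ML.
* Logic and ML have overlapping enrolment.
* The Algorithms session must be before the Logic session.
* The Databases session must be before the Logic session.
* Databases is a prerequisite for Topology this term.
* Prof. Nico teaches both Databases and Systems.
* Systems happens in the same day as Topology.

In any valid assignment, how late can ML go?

Precedence pushes ML to at least Tue.
ML at Sun is achievable: ML -> Sun, Topology -> Wed, Algorithms -> Mon, Chem -> Tue, Systems -> Wed, Logic -> Tue, Databases -> Mon.

Sun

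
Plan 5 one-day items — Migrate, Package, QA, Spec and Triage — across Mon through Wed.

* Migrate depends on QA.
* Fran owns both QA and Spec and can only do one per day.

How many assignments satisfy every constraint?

54

Splitting on Migrate: it can be Tue (18), Wed (36). Listing each branch's schedules as (Package, QA, Spec, Triage):
Migrate=Tue: (Mon,Mon,Tue,Mon) (Mon,Mon,Tue,Tue) (Mon,Mon,Tue,Wed) (Mon,Mon,Wed,Mon) (Mon,Mon,Wed,Tue) (Mon,Mon,Wed,Wed) (Tue,Mon,Tue,Mon) (Tue,Mon,Tue,Tue) (Tue,Mon,Tue,Wed) (Tue,Mon,Wed,Mon) (Tue,Mon,Wed,Tue) (Tue,Mon,Wed,Wed) (Wed,Mon,Tue,Mon) (Wed,Mon,Tue,Tue) (Wed,Mon,Tue,Wed) (Wed,Mon,Wed,Mon) (Wed,Mon,Wed,Tue) (Wed,Mon,Wed,Wed) — 18.
Migrate=Wed: (Mon,Mon,Tue,Mon) (Mon,Mon,Tue,Tue) (Mon,Mon,Tue,Wed) (Mon,Mon,Wed,Mon) (Mon,Mon,Wed,Tue) (Mon,Mon,Wed,Wed) (Mon,Tue,Mon,Mon) (Mon,Tue,Mon,Tue) (Mon,Tue,Mon,Wed) (Mon,Tue,Wed,Mon) (Mon,Tue,Wed,Tue) (Mon,Tue,Wed,Wed) (Tue,Mon,Tue,Mon) (Tue,Mon,Tue,Tue) (Tue,Mon,Tue,Wed) (Tue,Mon,Wed,Mon) (Tue,Mon,Wed,Tue) (Tue,Mon,Wed,Wed) (Tue,Tue,Mon,Mon) (Tue,Tue,Mon,Tue) (Tue,Tue,Mon,Wed) (Tue,Tue,Wed,Mon) (Tue,Tue,Wed,Tue) (Tue,Tue,Wed,Wed) (Wed,Mon,Tue,Mon) (Wed,Mon,Tue,Tue) (Wed,Mon,Tue,Wed) (Wed,Mon,Wed,Mon) (Wed,Mon,Wed,Tue) (Wed,Mon,Wed,Wed) (Wed,Tue,Mon,Mon) (Wed,Tue,Mon,Tue) (Wed,Tue,Mon,Wed) (Wed,Tue,Wed,Mon) (Wed,Tue,Wed,Tue) (Wed,Tue,Wed,Wed) — 36.
Summing: 18 + 36 = 54.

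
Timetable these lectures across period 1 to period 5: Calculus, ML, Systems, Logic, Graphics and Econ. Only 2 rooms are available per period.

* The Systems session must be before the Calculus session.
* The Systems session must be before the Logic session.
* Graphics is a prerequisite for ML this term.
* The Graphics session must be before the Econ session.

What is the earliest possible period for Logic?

period 2

Precedence pushes Logic to at least period 2.
Logic at period 2 is achievable: ML=period 3, Calculus=period 2, Graphics=period 1, Logic=period 2, Econ=period 3, Systems=period 1.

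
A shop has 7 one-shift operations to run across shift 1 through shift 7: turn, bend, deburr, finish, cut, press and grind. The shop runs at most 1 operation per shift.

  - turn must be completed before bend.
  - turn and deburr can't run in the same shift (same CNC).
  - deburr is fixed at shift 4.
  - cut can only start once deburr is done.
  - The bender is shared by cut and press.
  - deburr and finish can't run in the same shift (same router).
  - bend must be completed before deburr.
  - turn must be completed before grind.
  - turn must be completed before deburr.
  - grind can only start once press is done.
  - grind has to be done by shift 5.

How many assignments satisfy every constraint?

6

Splitting on turn: it can be shift 1 (4), shift 2 (2). Listing each branch's schedules as (bend, deburr, finish, cut, press, grind) by shift number:
turn=shift 1: (2,4,6,7,3,5) (2,4,7,6,3,5) (3,4,6,7,2,5) (3,4,7,6,2,5) — 4.
turn=shift 2: (3,4,6,7,1,5) (3,4,7,6,1,5) — 2.
Summing: 4 + 2 = 6.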